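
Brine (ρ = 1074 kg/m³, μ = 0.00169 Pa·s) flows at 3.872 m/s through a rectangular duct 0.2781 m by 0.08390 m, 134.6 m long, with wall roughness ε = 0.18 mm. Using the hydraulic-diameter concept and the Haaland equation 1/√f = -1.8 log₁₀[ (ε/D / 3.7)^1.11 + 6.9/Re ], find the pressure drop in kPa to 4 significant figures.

ΔP ≈ 185.1 kPa

Hydraulic diameter D_h = 4A/P = 4·(0.2781·0.0839)/(2·(0.2781+0.0839)) = 0.09333/0.724 = 0.1289 m.
Re = ρVD_h/μ = 1074·3.872·0.1289/0.00169 = 3.172e+05.
ε/D_h = 0.00018/0.1289 = 0.0014; Haaland gives 1/√f = -1.8 log₁₀[0.000159+2.18e-05] = 6.739, so f = 0.02202.
ΔP = f(L/D_h)(ρV²/2) = 0.02202·134.6/0.1289·8051 = 1.851e+05 Pa.
ΔP = 185.1 kPa.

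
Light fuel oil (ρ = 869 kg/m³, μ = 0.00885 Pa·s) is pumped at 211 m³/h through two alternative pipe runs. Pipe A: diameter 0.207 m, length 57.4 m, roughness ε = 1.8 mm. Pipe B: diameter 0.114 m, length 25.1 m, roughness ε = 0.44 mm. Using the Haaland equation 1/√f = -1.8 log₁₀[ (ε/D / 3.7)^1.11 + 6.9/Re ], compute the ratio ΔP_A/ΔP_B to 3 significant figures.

Pipe A: V = Q/A = 0.05861/0.03365 = 1.742 m/s; Re = 3.54e+04; ε/D = 0.0087; Haaland → f = 0.03792; ΔP_A = f(L/D)(ρV²/2) = 1.386e+04 Pa.
Pipe B: V = Q/A = 0.05861/0.01021 = 5.742 m/s; Re = 6.428e+04; ε/D = 0.00386; Haaland → f = 0.0297; ΔP_B = f(L/D)(ρV²/2) = 9.369e+04 Pa.
ΔP_A/ΔP_B = 1.386e+04/9.369e+04 = 0.148.

ΔP_A/ΔP_B ≈ 0.148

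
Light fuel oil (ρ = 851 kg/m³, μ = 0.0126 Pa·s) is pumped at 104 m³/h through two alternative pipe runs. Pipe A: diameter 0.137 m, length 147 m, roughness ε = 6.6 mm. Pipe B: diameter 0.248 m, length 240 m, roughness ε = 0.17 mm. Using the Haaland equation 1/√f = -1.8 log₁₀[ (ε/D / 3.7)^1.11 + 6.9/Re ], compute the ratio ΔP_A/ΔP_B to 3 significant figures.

Pipe A: V = Q/A = 0.02889/0.01474 = 1.96 m/s; Re = 1.813e+04; ε/D = 0.0482; Haaland → f = 0.07184; ΔP_A = f(L/D)(ρV²/2) = 1.26e+05 Pa.
Pipe B: V = Q/A = 0.02889/0.04831 = 0.5981 m/s; Re = 1.002e+04; ε/D = 0.000685; Haaland → f = 0.03173; ΔP_B = f(L/D)(ρV²/2) = 4673 Pa.
ΔP_A/ΔP_B = 1.26e+05/4673 = 27.0.

ΔP_A/ΔP_B ≈ 27.0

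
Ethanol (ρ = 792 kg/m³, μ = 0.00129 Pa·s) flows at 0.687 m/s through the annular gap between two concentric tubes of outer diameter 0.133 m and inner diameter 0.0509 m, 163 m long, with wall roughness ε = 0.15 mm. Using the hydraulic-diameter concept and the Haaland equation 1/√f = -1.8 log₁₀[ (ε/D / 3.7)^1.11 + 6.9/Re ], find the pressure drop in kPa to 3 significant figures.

Hydraulic diameter D_h = 4A/P = D_o - D_i = 0.133 - 0.0509 = 0.0821 m.
Re = ρVD_h/μ = 792·0.687·0.0821/0.00129 = 3.463e+04.
ε/D_h = 0.00015/0.0821 = 0.00183; Haaland gives 1/√f = -1.8 log₁₀[0.000214+0.000199] = 6.091, so f = 0.02695.
ΔP = f(L/D_h)(ρV²/2) = 0.02695·163/0.0821·186.9 = 1e+04 Pa.
ΔP = 10.0 kPa.

ΔP ≈ 10.0 kPa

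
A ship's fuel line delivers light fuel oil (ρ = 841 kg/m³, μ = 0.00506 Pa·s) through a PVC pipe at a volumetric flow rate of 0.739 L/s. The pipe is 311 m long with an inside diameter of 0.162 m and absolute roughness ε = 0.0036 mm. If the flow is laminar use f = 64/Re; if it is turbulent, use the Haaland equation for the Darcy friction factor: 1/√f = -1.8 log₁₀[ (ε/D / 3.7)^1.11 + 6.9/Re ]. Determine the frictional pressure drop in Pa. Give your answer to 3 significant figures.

ΔP ≈ 68.8 Pa

Q = 0.739 L/s = 0.739/1000 = 0.000739 m³/s.
Cross-sectional area A = πD²/4 = π(0.162)²/4 = 0.02061 m²; mean velocity V = Q/A = 0.000739/0.02061 = 0.03585 m/s.
Reynolds number Re = ρVD/μ = 841 · 0.03585 · 0.162 / 0.00506 = 965.4.
Re < 2300 → laminar flow, so f = 64/Re = 64/965.4 = 0.0663 (the turbulent correlation is not needed).
Darcy-Weisbach: ΔP = f(L/D)(ρV²/2) = 0.0663·(311/0.162)·(841·0.03585²/2) = 0.0663·1920·0.5405 = 68.79 Pa.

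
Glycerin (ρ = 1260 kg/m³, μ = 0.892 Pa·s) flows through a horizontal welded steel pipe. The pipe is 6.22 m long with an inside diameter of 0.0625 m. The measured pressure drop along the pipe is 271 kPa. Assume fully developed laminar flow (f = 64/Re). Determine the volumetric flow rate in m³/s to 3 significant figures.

Q ≈ 0.0183 m³/s

For laminar flow, f = 64/Re with Re = ρVD/μ, so Darcy-Weisbach reduces to ΔP = 32μLV/D². Solving for V: V = ΔP·D²/(32μL) = 2.71e+05·(0.0625)²/(32·0.892·6.22) = 5.962 m/s.
Check: Re = ρVD/μ = 1260·5.962·0.0625/0.892 = 526.4 < 2300, so the laminar assumption holds.
Q = V·A = 5.962·(π/4·0.0625²) = 0.01829 m³/s = 0.0183 m³/s.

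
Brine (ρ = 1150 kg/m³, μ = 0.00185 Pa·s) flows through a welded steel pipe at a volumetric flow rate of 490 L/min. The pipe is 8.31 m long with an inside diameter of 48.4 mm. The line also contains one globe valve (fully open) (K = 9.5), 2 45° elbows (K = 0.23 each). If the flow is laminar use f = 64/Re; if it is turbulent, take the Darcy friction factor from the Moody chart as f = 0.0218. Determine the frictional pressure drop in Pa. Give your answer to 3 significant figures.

Q = 490 L/min = 490/60000 = 0.008167 m³/s.
Cross-sectional area A = πD²/4 = π(0.0484)²/4 = 0.00184 m²; mean velocity V = Q/A = 0.008167/0.00184 = 4.439 m/s.
Reynolds number Re = ρVD/μ = 1150 · 4.439 · 0.0484 / 0.00185 = 1.335e+05.
Re > 4000 → turbulent; use the Moody-chart value f = 0.0218.
Total minor-loss coefficient ΣK = 1·9.5 + 2·0.23 = 9.96.
ΔP = [f·L/D + ΣK]·(ρV²/2) = [0.0218·8.31/0.0484 + 9.96]·(1150·4.439²/2) = [3.743 + 9.96]·1.133e+04 = 1.552e+05 Pa.

ΔP ≈ 155000 Pa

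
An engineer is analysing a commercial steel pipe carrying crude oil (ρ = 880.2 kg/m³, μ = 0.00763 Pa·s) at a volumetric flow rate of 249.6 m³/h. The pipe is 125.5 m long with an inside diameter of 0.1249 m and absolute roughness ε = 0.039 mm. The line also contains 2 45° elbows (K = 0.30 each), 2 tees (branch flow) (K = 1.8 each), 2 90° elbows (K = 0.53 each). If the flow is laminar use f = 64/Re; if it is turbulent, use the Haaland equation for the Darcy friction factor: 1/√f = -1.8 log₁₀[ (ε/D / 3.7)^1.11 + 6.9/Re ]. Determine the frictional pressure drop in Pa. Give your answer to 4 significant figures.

ΔP ≈ 355600 Pa

Q = 249.6 m³/h = 249.6/3600 = 0.06933 m³/s.
Cross-sectional area A = πD²/4 = π(0.1249)²/4 = 0.01225 m²; mean velocity V = Q/A = 0.06933/0.01225 = 5.659 m/s.
Reynolds number Re = ρVD/μ = 880.2 · 5.659 · 0.1249 / 0.00763 = 8.154e+04.
Re > 4000 → turbulent. Relative roughness ε/D = 3.9e-05/0.1249 = 0.000312. Haaland: 1/√f = -1.8 log₁₀[(0.000312/3.7)^1.11 + 6.9/8.154e+04] = -1.8 log₁₀[3.01e-05 + 8.46e-05] = 7.093, so f = 0.01988.
Total minor-loss coefficient ΣK = 2·0.3 + 2·1.8 + 2·0.53 = 5.26.
ΔP = [f·L/D + ΣK]·(ρV²/2) = [0.01988·125.5/0.1249 + 5.26]·(880.2·5.659²/2) = [19.97 + 5.26]·1.409e+04 = 3.556e+05 Pa.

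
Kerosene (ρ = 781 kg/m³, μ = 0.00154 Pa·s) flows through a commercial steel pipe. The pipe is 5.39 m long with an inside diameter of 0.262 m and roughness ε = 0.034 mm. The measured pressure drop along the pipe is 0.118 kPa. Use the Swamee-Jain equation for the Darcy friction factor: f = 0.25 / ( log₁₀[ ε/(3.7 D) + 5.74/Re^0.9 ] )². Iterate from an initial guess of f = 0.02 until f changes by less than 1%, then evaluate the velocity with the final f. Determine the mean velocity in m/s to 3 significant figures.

Rearranging Darcy-Weisbach: V = √(2·ΔP·D/(f·L·ρ)). With ε/D = 3.4e-05/0.262 = 0.00013, iterate starting from f = 0.02:
  f = 0.02 → V = √(2·118·0.262/(0.02·5.39·781)) = 0.857 m/s; Re = ρVD/μ = 1.139e+05; f → 0.0182
  f = 0.0182 → V = 0.8984 m/s; Re = 1.194e+05; f → 0.01805
Converged (Δf/f < 1%). With the final f = 0.01805: V = √(2·118·0.262/(0.01805·5.39·781)) = 0.9021 m/s.

V ≈ 0.902 m/s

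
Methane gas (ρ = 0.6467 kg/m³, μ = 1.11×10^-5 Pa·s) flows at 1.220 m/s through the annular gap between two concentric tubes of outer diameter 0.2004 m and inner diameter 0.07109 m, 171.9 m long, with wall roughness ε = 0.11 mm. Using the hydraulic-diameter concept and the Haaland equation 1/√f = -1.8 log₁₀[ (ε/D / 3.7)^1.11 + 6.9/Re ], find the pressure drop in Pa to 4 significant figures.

Hydraulic diameter D_h = 4A/P = D_o - D_i = 0.2004 - 0.07109 = 0.1293 m.
Re = ρVD_h/μ = 0.6467·1.22·0.1293/1.11e-05 = 9191.
ε/D_h = 0.00011/0.1293 = 0.000851; Haaland gives 1/√f = -1.8 log₁₀[9.15e-05+0.000751] = 5.534, so f = 0.03265.
ΔP = f(L/D_h)(ρV²/2) = 0.03265·171.9/0.1293·0.4813 = 20.89 Pa.

ΔP ≈ 20.89 Pa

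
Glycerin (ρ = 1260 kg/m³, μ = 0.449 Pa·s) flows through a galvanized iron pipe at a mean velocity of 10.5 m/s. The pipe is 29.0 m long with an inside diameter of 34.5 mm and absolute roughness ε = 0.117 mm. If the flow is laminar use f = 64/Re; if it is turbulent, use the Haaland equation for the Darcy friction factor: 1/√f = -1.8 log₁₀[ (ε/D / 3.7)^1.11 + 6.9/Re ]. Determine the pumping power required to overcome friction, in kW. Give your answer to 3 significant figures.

P ≈ 36.1 kW

Reynolds number Re = ρVD/μ = 1260 · 10.5 · 0.0345 / 0.449 = 1017.
Re < 2300 → laminar flow, so f = 64/Re = 64/1017 = 0.06296 (the turbulent correlation is not needed).
Darcy-Weisbach: ΔP = f(L/D)(ρV²/2) = 0.06296·(29/0.0345)·(1260·10.5²/2) = 0.06296·840.6·6.946e+04 = 3.676e+06 Pa.
Q = V·A = 10.5·0.0009348 = 0.009816 m³/s.
Pumping power P = QΔP = 0.009816·3.676e+06 = 36080 W = 36.1 kW.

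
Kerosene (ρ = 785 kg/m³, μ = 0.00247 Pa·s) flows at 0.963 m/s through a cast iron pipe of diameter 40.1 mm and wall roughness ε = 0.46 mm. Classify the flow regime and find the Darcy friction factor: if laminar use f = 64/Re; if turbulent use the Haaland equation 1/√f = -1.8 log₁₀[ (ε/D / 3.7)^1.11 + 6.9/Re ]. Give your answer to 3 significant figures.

f ≈ 0.0437

Re = ρVD/μ = 785·0.963·0.0401/0.00247 = 1.227e+04.
Re > 4000 → turbulent. ε/D = 0.00046/0.0401 = 0.0115; Haaland: 1/√f = -1.8 log₁₀[0.00164 + 0.000562] = 4.782, so f = 0.04373.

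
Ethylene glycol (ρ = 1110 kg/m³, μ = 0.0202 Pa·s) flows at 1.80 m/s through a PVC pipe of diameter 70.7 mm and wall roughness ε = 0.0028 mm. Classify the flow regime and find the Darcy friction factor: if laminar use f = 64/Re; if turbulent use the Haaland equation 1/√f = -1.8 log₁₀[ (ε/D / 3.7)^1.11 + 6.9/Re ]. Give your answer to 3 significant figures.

f ≈ 0.0342

Re = ρVD/μ = 1110·1.8·0.0707/0.0202 = 6993.
Re > 4000 → turbulent. ε/D = 2.8e-06/0.0707 = 3.96e-05; Haaland: 1/√f = -1.8 log₁₀[3.04e-06 + 0.000987] = 5.408, so f = 0.03419.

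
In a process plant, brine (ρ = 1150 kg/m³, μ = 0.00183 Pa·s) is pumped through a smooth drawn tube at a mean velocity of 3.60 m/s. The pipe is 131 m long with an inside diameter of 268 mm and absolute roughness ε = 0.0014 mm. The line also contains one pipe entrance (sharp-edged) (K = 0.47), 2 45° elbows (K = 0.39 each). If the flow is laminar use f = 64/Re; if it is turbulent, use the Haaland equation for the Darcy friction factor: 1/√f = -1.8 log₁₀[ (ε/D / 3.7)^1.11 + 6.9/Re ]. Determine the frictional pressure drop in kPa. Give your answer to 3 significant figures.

ΔP ≈ 55.5 kPa

Reynolds number Re = ρVD/μ = 1150 · 3.6 · 0.268 / 0.00183 = 6.063e+05.
Re > 4000 → turbulent. Relative roughness ε/D = 1.4e-06/0.268 = 5.22e-06. Haaland: 1/√f = -1.8 log₁₀[(5.22e-06/3.7)^1.11 + 6.9/6.063e+05] = -1.8 log₁₀[3.21e-07 + 1.14e-05] = 8.877, so f = 0.01269.
Total minor-loss coefficient ΣK = 1·0.47 + 2·0.39 = 1.25.
ΔP = [f·L/D + ΣK]·(ρV²/2) = [0.01269·131/0.268 + 1.25]·(1150·3.6²/2) = [6.203 + 1.25]·7452 = 5.554e+04 Pa.
ΔP = 5.554e+04 Pa = 55.5 kPa.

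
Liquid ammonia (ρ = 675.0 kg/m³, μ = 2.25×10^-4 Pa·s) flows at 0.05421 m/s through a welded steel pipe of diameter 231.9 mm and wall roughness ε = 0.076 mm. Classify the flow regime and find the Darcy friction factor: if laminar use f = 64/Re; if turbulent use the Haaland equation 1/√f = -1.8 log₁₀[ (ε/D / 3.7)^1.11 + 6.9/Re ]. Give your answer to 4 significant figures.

Re = ρVD/μ = 675·0.05421·0.2319/0.000225 = 3.771e+04.
Re > 4000 → turbulent. ε/D = 7.6e-05/0.2319 = 0.000328; Haaland: 1/√f = -1.8 log₁₀[3.17e-05 + 0.000183] = 6.603, so f = 0.02294.

f ≈ 0.02294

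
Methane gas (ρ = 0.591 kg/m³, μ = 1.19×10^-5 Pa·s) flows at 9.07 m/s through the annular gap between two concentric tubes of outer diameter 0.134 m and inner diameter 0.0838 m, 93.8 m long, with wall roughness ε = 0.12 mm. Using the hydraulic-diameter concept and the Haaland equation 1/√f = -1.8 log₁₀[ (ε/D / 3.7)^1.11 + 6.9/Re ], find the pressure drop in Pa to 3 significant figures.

Hydraulic diameter D_h = 4A/P = D_o - D_i = 0.134 - 0.0838 = 0.0502 m.
Re = ρVD_h/μ = 0.591·9.07·0.0502/1.19e-05 = 2.261e+04.
ε/D_h = 0.00012/0.0502 = 0.00239; Haaland gives 1/√f = -1.8 log₁₀[0.000288+0.000305] = 5.808, so f = 0.02964.
ΔP = f(L/D_h)(ρV²/2) = 0.02964·93.8/0.0502·24.31 = 1346 Pa.

ΔP ≈ 1350 Pa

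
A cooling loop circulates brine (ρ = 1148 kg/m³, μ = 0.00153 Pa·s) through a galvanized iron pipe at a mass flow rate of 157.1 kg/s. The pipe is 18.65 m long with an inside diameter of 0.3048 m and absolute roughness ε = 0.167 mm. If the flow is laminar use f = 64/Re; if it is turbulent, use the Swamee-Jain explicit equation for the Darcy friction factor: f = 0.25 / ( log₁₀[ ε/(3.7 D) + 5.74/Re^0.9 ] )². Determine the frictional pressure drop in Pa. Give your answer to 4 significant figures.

A = πD²/4 = π(0.3048)²/4 = 0.07297 m²; mean velocity V = ṁ/(ρA) = 157.1/(1148 · 0.07297) = 1.875 m/s.
Reynolds number Re = ρVD/μ = 1148 · 1.875 · 0.3048 / 0.00153 = 4.289e+05.
Re > 4000 → turbulent. Relative roughness ε/D = 0.000167/0.3048 = 0.000548. Swamee-Jain: f = 0.25/(log₁₀[0.000548/3.7 + 5.74/4.289e+05^0.9])² = 0.25/(log₁₀[0.000148 + 4.9e-05])² = 0.25/(-3.705)² = 0.01821.
Darcy-Weisbach: ΔP = f(L/D)(ρV²/2) = 0.01821·(18.65/0.3048)·(1148·1.875²/2) = 0.01821·61.19·2019 = 2249 Pa.

ΔP ≈ 2249 Pa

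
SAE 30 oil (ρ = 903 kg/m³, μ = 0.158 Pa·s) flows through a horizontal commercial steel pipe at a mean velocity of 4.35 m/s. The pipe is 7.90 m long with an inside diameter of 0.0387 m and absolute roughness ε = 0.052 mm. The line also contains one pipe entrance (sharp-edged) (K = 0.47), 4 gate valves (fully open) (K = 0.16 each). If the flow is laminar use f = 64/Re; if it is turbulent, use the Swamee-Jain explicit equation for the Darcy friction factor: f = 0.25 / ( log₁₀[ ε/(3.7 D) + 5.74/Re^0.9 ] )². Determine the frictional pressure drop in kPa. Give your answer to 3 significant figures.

ΔP ≈ 125 kPa

Reynolds number Re = ρVD/μ = 903 · 4.35 · 0.0387 / 0.158 = 962.1.
Re < 2300 → laminar flow, so f = 64/Re = 64/962.1 = 0.06652 (the turbulent correlation is not needed).
Total minor-loss coefficient ΣK = 1·0.47 + 4·0.16 = 1.11.
ΔP = [f·L/D + ΣK]·(ρV²/2) = [0.06652·7.9/0.0387 + 1.11]·(903·4.35²/2) = [13.58 + 1.11]·8544 = 1.255e+05 Pa.
ΔP = 1.255e+05 Pa = 125 kPa.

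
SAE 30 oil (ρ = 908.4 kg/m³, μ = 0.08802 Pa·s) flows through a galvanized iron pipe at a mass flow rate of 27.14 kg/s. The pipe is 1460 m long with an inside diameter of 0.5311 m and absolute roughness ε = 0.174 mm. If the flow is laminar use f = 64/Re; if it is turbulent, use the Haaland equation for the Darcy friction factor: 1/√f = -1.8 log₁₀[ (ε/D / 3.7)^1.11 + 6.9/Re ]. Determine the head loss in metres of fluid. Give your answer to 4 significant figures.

A = πD²/4 = π(0.5311)²/4 = 0.2215 m²; mean velocity V = ṁ/(ρA) = 27.14/(908.4 · 0.2215) = 0.1349 m/s.
Reynolds number Re = ρVD/μ = 908.4 · 0.1349 · 0.5311 / 0.088 = 739.2.
Re < 2300 → laminar flow, so f = 64/Re = 64/739.2 = 0.08658 (the turbulent correlation is not needed).
Darcy-Weisbach: ΔP = f(L/D)(ρV²/2) = 0.08658·(1460/0.5311)·(908.4·0.1349²/2) = 0.08658·2749·8.261 = 1966 Pa.
Head loss h_f = ΔP/(ρg) = 1966/(908.4·9.81) = 0.2206 m.

h_f ≈ 0.2206 m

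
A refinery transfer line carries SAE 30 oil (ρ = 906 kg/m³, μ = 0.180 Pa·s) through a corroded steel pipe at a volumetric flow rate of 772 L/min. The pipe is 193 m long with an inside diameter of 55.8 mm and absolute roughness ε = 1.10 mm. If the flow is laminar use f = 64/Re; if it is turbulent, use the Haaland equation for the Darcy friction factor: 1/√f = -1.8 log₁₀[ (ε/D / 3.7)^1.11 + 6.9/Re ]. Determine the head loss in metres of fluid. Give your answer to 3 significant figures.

Q = 772 L/min = 772/60000 = 0.01287 m³/s.
Cross-sectional area A = πD²/4 = π(0.0558)²/4 = 0.002445 m²; mean velocity V = Q/A = 0.01287/0.002445 = 5.261 m/s.
Reynolds number Re = ρVD/μ = 906 · 5.261 · 0.0558 / 0.18 = 1478.
Re < 2300 → laminar flow, so f = 64/Re = 64/1478 = 0.04331 (the turbulent correlation is not needed).
Darcy-Weisbach: ΔP = f(L/D)(ρV²/2) = 0.04331·(193/0.0558)·(906·5.261²/2) = 0.04331·3459·1.254e+04 = 1.879e+06 Pa.
Head loss h_f = ΔP/(ρg) = 1.879e+06/(906·9.81) = 211 m.

h_f ≈ 211 m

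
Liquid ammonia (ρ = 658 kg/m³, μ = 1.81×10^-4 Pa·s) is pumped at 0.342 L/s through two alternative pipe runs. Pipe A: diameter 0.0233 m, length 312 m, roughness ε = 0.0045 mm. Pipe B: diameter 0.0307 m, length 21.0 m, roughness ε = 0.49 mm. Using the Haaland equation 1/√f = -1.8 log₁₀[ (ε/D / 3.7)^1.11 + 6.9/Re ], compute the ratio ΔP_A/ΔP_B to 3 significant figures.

Pipe A: V = Q/A = 0.000342/0.0004264 = 0.8021 m/s; Re = 6.794e+04; ε/D = 0.000193; Haaland → f = 0.02005; ΔP_A = f(L/D)(ρV²/2) = 5.682e+04 Pa.
Pipe B: V = Q/A = 0.000342/0.0007402 = 0.462 m/s; Re = 5.156e+04; ε/D = 0.016; Haaland → f = 0.04561; ΔP_B = f(L/D)(ρV²/2) = 2191 Pa.
ΔP_A/ΔP_B = 5.682e+04/2191 = 25.9.

ΔP_A/ΔP_B ≈ 25.9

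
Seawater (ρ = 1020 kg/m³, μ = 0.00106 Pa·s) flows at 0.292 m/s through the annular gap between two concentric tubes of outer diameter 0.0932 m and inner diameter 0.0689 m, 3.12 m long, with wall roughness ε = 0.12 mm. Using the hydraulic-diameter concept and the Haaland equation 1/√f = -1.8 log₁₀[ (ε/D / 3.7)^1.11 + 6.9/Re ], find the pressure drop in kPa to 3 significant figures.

Hydraulic diameter D_h = 4A/P = D_o - D_i = 0.0932 - 0.0689 = 0.0243 m.
Re = ρVD_h/μ = 1020·0.292·0.0243/0.00106 = 6828.
ε/D_h = 0.00012/0.0243 = 0.00494; Haaland gives 1/√f = -1.8 log₁₀[0.000644+0.00101] = 5.006, so f = 0.0399.
ΔP = f(L/D_h)(ρV²/2) = 0.0399·3.12/0.0243·43.48 = 222.8 Pa.
ΔP = 0.223 kPa.

ΔP ≈ 0.223 kPa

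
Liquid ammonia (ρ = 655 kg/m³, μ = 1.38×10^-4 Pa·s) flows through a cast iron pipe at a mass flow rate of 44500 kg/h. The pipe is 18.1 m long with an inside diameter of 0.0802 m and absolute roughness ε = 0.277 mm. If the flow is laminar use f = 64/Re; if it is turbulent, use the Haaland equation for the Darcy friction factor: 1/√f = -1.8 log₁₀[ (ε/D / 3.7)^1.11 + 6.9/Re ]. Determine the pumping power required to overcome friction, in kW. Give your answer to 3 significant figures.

P ≈ 0.533 kW

ṁ = 44500 kg/h = 44500/3600 = 12.36 kg/s.
A = πD²/4 = π(0.0802)²/4 = 0.005052 m²; mean velocity V = ṁ/(ρA) = 12.36/(655 · 0.005052) = 3.736 m/s.
Reynolds number Re = ρVD/μ = 655 · 3.736 · 0.0802 / 0.000138 = 1.422e+06.
Re > 4000 → turbulent. Relative roughness ε/D = 0.000277/0.0802 = 0.00345. Haaland: 1/√f = -1.8 log₁₀[(0.00345/3.7)^1.11 + 6.9/1.422e+06] = -1.8 log₁₀[0.000433 + 4.85e-06] = 6.045, so f = 0.02737.
Darcy-Weisbach: ΔP = f(L/D)(ρV²/2) = 0.02737·(18.1/0.0802)·(655·3.736²/2) = 0.02737·225.7·4571 = 2.823e+04 Pa.
Q = ṁ/ρ = 12.36/655 = 0.01887 m³/s.
Pumping power P = QΔP = 0.01887·2.823e+04 = 532.7 W = 0.533 kW.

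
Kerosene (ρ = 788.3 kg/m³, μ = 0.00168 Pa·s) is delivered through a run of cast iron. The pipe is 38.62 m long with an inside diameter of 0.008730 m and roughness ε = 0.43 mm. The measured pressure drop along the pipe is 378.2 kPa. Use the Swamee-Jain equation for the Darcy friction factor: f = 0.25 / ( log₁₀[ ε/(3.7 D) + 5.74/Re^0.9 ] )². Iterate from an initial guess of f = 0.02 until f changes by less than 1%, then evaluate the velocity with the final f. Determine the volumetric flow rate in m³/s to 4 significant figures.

Q ≈ 1.012×10^-4 m³/s

Rearranging Darcy-Weisbach: V = √(2·ΔP·D/(f·L·ρ)). With ε/D = 0.00043/0.00873 = 0.0493, iterate starting from f = 0.02:
  f = 0.02 → V = √(2·3.782e+05·0.00873/(0.02·38.62·788.3)) = 3.293 m/s; Re = ρVD/μ = 1.349e+04; f → 0.07374
  f = 0.07374 → V = 1.715 m/s; Re = 7025; f → 0.07585
  f = 0.07585 → V = 1.691 m/s; Re = 6927; f → 0.07591
Converged (Δf/f < 1%). With the final f = 0.07591: V = √(2·3.782e+05·0.00873/(0.07591·38.62·788.3)) = 1.69 m/s.
Q = V·A = 1.69·(π/4·0.00873²) = 0.0001012 m³/s = 1.012×10^-4 m³/s.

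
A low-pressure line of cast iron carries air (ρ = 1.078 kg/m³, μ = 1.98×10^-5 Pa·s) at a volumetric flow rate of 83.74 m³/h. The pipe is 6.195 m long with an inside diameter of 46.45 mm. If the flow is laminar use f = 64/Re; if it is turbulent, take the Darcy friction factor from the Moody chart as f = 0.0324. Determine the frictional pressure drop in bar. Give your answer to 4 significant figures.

ΔP ≈ 0.004389 bar

Q = 83.74 m³/h = 83.74/3600 = 0.02326 m³/s.
Cross-sectional area A = πD²/4 = π(0.04645)²/4 = 0.001695 m²; mean velocity V = Q/A = 0.02326/0.001695 = 13.73 m/s.
Reynolds number Re = ρVD/μ = 1.078 · 13.73 · 0.04645 / 1.98e-05 = 3.471e+04.
Re > 4000 → turbulent; use the Moody-chart value f = 0.0324.
Darcy-Weisbach: ΔP = f(L/D)(ρV²/2) = 0.0324·(6.195/0.04645)·(1.078·13.73²/2) = 0.0324·133.4·101.6 = 438.9 Pa.
ΔP = 438.9 Pa = 0.004389 bar.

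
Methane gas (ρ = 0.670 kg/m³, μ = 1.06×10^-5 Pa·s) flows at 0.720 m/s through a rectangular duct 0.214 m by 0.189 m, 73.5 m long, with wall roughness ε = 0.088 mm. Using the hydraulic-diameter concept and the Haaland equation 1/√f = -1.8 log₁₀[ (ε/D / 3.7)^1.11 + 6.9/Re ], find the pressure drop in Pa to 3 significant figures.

ΔP ≈ 2.05 Pa

Hydraulic diameter D_h = 4A/P = 4·(0.214·0.189)/(2·(0.214+0.189)) = 0.1618/0.806 = 0.2007 m.
Re = ρVD_h/μ = 0.67·0.72·0.2007/1.06e-05 = 9135.
ε/D_h = 8.8e-05/0.2007 = 0.000438; Haaland gives 1/√f = -1.8 log₁₀[4.38e-05+0.000755] = 5.575, so f = 0.03217.
ΔP = f(L/D_h)(ρV²/2) = 0.03217·73.5/0.2007·0.1737 = 2.046 Pa.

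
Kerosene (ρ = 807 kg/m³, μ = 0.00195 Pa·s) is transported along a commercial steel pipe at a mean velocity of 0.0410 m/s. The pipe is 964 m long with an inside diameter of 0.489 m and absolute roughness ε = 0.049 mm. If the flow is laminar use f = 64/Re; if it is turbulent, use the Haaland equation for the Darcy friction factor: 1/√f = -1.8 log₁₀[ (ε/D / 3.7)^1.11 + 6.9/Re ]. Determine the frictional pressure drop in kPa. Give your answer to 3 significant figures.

ΔP ≈ 0.0436 kPa

Reynolds number Re = ρVD/μ = 807 · 0.041 · 0.489 / 0.00195 = 8297.
Re > 4000 → turbulent. Relative roughness ε/D = 4.9e-05/0.489 = 0.0001. Haaland: 1/√f = -1.8 log₁₀[(0.0001/3.7)^1.11 + 6.9/8297] = -1.8 log₁₀[8.52e-06 + 0.000832] = 5.536, so f = 0.03263.
Darcy-Weisbach: ΔP = f(L/D)(ρV²/2) = 0.03263·(964/0.489)·(807·0.041²/2) = 0.03263·1971·0.6783 = 43.63 Pa.
ΔP = 43.63 Pa = 0.0436 kPa.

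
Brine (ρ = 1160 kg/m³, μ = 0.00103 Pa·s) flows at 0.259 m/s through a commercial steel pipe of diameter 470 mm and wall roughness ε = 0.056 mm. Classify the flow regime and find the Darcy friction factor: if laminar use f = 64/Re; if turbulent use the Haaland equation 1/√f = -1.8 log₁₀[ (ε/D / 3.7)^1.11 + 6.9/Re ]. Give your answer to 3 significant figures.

Re = ρVD/μ = 1160·0.259·0.47/0.00103 = 1.371e+05.
Re > 4000 → turbulent. ε/D = 5.6e-05/0.47 = 0.000119; Haaland: 1/√f = -1.8 log₁₀[1.03e-05 + 5.03e-05] = 7.591, so f = 0.01735.

f ≈ 0.0174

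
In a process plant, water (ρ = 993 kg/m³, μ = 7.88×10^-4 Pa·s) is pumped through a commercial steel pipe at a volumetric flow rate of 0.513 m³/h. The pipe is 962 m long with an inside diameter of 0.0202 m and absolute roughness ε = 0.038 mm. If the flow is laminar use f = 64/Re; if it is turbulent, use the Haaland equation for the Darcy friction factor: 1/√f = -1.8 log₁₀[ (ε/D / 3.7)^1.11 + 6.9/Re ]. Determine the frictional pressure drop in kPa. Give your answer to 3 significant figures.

Q = 0.513 m³/h = 0.513/3600 = 0.0001425 m³/s.
Cross-sectional area A = πD²/4 = π(0.0202)²/4 = 0.0003205 m²; mean velocity V = Q/A = 0.0001425/0.0003205 = 0.4447 m/s.
Reynolds number Re = ρVD/μ = 993 · 0.4447 · 0.0202 / 0.000788 = 1.132e+04.
Re > 4000 → turbulent. Relative roughness ε/D = 3.8e-05/0.0202 = 0.00188. Haaland: 1/√f = -1.8 log₁₀[(0.00188/3.7)^1.11 + 6.9/1.132e+04] = -1.8 log₁₀[0.000221 + 0.00061] = 5.545, so f = 0.03252.
Darcy-Weisbach: ΔP = f(L/D)(ρV²/2) = 0.03252·(962/0.0202)·(993·0.4447²/2) = 0.03252·4.762e+04·98.17 = 1.52e+05 Pa.
ΔP = 1.52e+05 Pa = 152 kPa.

ΔP ≈ 152 kPa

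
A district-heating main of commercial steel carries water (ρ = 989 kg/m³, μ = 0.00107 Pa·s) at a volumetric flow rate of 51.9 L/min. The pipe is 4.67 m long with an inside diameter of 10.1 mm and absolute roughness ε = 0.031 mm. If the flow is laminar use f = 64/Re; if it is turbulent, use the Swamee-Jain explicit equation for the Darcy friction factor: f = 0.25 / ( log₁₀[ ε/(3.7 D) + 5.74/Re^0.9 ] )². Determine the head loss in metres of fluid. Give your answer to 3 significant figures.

Q = 51.9 L/min = 51.9/60000 = 0.000865 m³/s.
Cross-sectional area A = πD²/4 = π(0.0101)²/4 = 8.012e-05 m²; mean velocity V = Q/A = 0.000865/8.012e-05 = 10.8 m/s.
Reynolds number Re = ρVD/μ = 989 · 10.8 · 0.0101 / 0.00107 = 1.008e+05.
Re > 4000 → turbulent. Relative roughness ε/D = 3.1e-05/0.0101 = 0.00307. Swamee-Jain: f = 0.25/(log₁₀[0.00307/3.7 + 5.74/1.008e+05^0.9])² = 0.25/(log₁₀[0.00083 + 0.00018])² = 0.25/(-2.996)² = 0.02786.
Darcy-Weisbach: ΔP = f(L/D)(ρV²/2) = 0.02786·(4.67/0.0101)·(989·10.8²/2) = 0.02786·462.4·5.764e+04 = 7.424e+05 Pa.
Head loss h_f = ΔP/(ρg) = 7.424e+05/(989·9.81) = 76.5 m.

h_f ≈ 76.5 m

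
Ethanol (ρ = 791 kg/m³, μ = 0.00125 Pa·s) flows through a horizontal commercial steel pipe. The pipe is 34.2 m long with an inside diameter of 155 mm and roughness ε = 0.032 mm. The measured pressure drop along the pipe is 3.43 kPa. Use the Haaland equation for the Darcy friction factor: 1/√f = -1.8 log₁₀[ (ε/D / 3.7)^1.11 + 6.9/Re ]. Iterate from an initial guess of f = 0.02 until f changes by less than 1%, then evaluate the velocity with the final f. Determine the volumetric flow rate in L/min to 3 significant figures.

Rearranging Darcy-Weisbach: V = √(2·ΔP·D/(f·L·ρ)). With ε/D = 3.2e-05/0.155 = 0.000206, iterate starting from f = 0.02:
  f = 0.02 → V = √(2·3430·0.155/(0.02·34.2·791)) = 1.402 m/s; Re = ρVD/μ = 1.375e+05; f → 0.01783
  f = 0.01783 → V = 1.485 m/s; Re = 1.456e+05; f → 0.01768
Converged (Δf/f < 1%). With the final f = 0.01768: V = √(2·3430·0.155/(0.01768·34.2·791)) = 1.491 m/s.
Q = V·A = 1.491·(π/4·0.155²) = 0.02813 m³/s = 1690 L/min.

Q ≈ 1690 L/min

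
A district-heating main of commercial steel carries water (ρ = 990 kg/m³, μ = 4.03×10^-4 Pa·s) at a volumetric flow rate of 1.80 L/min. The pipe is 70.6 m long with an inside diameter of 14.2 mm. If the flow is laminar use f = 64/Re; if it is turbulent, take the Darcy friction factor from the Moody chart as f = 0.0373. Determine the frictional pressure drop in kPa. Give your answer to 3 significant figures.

ΔP ≈ 3.29 kPa

Q = 1.80 L/min = 1.80/60000 = 3e-05 m³/s.
Cross-sectional area A = πD²/4 = π(0.0142)²/4 = 0.0001584 m²; mean velocity V = Q/A = 3e-05/0.0001584 = 0.1894 m/s.
Reynolds number Re = ρVD/μ = 990 · 0.1894 · 0.0142 / 0.000403 = 6608.
Re > 4000 → turbulent; use the Moody-chart value f = 0.0373.
Darcy-Weisbach: ΔP = f(L/D)(ρV²/2) = 0.0373·(70.6/0.0142)·(990·0.1894²/2) = 0.0373·4972·17.76 = 3294 Pa.
ΔP = 3294 Pa = 3.29 kPa.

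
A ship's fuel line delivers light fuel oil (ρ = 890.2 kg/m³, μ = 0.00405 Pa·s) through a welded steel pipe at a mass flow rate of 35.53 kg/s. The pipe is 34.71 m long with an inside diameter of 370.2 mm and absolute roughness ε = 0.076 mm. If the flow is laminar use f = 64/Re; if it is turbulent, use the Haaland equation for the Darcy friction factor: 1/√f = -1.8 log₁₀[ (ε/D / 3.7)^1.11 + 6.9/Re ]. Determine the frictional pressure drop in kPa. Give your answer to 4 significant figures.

ΔP ≈ 0.1362 kPa

A = πD²/4 = π(0.3702)²/4 = 0.1076 m²; mean velocity V = ṁ/(ρA) = 35.53/(890.2 · 0.1076) = 0.3708 m/s.
Reynolds number Re = ρVD/μ = 890.2 · 0.3708 · 0.3702 / 0.00405 = 3.017e+04.
Re > 4000 → turbulent. Relative roughness ε/D = 7.6e-05/0.3702 = 0.000205. Haaland: 1/√f = -1.8 log₁₀[(0.000205/3.7)^1.11 + 6.9/3.017e+04] = -1.8 log₁₀[1.89e-05 + 0.000229] = 6.491, so f = 0.02373.
Darcy-Weisbach: ΔP = f(L/D)(ρV²/2) = 0.02373·(34.71/0.3702)·(890.2·0.3708²/2) = 0.02373·93.76·61.2 = 136.2 Pa.
ΔP = 136.2 Pa = 0.1362 kPa.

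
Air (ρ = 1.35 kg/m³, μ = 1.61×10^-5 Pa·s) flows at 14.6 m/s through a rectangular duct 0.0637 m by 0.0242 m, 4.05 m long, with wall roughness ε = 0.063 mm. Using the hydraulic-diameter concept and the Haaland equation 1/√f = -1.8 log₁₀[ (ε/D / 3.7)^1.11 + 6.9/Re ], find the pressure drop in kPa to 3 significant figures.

Hydraulic diameter D_h = 4A/P = 4·(0.0637·0.0242)/(2·(0.0637+0.0242)) = 0.006166/0.1758 = 0.03507 m.
Re = ρVD_h/μ = 1.35·14.6·0.03507/1.61e-05 = 4.294e+04.
ε/D_h = 6.3e-05/0.03507 = 0.0018; Haaland gives 1/√f = -1.8 log₁₀[0.00021+0.000161] = 6.176, so f = 0.02621.
ΔP = f(L/D_h)(ρV²/2) = 0.02621·4.05/0.03507·143.9 = 435.5 Pa.
ΔP = 0.436 kPa.

ΔP ≈ 0.436 kPa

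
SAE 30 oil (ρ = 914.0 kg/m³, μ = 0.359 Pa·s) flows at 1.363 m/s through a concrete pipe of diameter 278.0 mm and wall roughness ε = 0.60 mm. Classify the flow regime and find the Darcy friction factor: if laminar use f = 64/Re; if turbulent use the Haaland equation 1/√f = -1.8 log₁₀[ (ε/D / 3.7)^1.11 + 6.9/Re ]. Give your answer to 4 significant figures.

Re = ρVD/μ = 914·1.363·0.278/0.359 = 964.7.
Re < 2300 → laminar, so f = 64/Re = 0.06634 (roughness is irrelevant in laminar flow).

f ≈ 0.06634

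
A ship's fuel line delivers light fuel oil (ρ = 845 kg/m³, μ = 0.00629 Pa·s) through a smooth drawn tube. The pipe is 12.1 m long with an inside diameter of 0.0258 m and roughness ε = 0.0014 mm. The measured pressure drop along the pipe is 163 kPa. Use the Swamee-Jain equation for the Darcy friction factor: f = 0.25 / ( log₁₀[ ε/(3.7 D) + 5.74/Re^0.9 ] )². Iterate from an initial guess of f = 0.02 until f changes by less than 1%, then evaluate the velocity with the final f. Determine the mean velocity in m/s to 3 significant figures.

V ≈ 5.61 m/s

Rearranging Darcy-Weisbach: V = √(2·ΔP·D/(f·L·ρ)). With ε/D = 1.4e-06/0.0258 = 5.43e-05, iterate starting from f = 0.02:
  f = 0.02 → V = √(2·1.63e+05·0.0258/(0.02·12.1·845)) = 6.413 m/s; Re = ρVD/μ = 2.223e+04; f → 0.02529
  f = 0.02529 → V = 5.704 m/s; Re = 1.977e+04; f → 0.02602
  f = 0.02602 → V = 5.622 m/s; Re = 1.949e+04; f → 0.02612
Converged (Δf/f < 1%). With the final f = 0.02612: V = √(2·1.63e+05·0.0258/(0.02612·12.1·845)) = 5.612 m/s.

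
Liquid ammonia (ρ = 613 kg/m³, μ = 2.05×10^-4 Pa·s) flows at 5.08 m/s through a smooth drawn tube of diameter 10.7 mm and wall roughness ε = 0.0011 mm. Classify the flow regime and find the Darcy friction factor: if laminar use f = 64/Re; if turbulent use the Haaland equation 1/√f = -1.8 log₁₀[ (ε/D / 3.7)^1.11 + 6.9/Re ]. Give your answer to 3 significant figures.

Re = ρVD/μ = 613·5.08·0.0107/0.000205 = 1.625e+05.
Re > 4000 → turbulent. ε/D = 1.1e-06/0.0107 = 0.000103; Haaland: 1/√f = -1.8 log₁₀[8.76e-06 + 4.25e-05] = 7.723, so f = 0.01677.

f ≈ 0.0168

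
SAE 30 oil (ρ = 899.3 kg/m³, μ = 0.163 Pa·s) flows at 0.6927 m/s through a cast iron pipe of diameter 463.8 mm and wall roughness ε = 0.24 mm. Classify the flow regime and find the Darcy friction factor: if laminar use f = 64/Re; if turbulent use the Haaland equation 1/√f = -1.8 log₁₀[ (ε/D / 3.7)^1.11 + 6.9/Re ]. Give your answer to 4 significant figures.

Re = ρVD/μ = 899.3·0.6927·0.4638/0.163 = 1773.
Re < 2300 → laminar, so f = 64/Re = 0.03611 (roughness is irrelevant in laminar flow).

f ≈ 0.03611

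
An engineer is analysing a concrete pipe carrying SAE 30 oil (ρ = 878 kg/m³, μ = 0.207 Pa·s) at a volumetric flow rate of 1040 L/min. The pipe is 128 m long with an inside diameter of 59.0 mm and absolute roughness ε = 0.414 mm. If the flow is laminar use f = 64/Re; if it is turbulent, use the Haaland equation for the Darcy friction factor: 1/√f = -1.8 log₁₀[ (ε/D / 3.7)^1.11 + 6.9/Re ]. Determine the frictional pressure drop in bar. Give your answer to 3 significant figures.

Q = 1040 L/min = 1040/60000 = 0.01733 m³/s.
Cross-sectional area A = πD²/4 = π(0.059)²/4 = 0.002734 m²; mean velocity V = Q/A = 0.01733/0.002734 = 6.34 m/s.
Reynolds number Re = ρVD/μ = 878 · 6.34 · 0.059 / 0.207 = 1587.
Re < 2300 → laminar flow, so f = 64/Re = 64/1587 = 0.04034 (the turbulent correlation is not needed).
Darcy-Weisbach: ΔP = f(L/D)(ρV²/2) = 0.04034·(128/0.059)·(878·6.34²/2) = 0.04034·2169·1.765e+04 = 1.544e+06 Pa.
ΔP = 1.544e+06 Pa = 15.4 bar.

ΔP ≈ 15.4 bar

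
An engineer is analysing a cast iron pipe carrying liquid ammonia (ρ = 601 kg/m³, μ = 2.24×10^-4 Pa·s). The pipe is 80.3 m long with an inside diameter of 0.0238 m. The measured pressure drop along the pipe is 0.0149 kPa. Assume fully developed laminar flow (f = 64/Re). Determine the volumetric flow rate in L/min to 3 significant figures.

For laminar flow, f = 64/Re with Re = ρVD/μ, so Darcy-Weisbach reduces to ΔP = 32μLV/D². Solving for V: V = ΔP·D²/(32μL) = 14.9·(0.0238)²/(32·0.000224·80.3) = 0.01466 m/s.
Check: Re = ρVD/μ = 601·0.01466·0.0238/0.000224 = 936.3 < 2300, so the laminar assumption holds.
Q = V·A = 0.01466·(π/4·0.0238²) = 6.523e-06 m³/s = 0.391 L/min.

Q ≈ 0.391 L/min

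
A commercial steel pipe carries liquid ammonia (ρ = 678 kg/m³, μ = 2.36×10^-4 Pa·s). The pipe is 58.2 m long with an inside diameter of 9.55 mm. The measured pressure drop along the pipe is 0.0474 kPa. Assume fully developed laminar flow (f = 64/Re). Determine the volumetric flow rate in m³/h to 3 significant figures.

Q ≈ 0.00254 m³/h

For laminar flow, f = 64/Re with Re = ρVD/μ, so Darcy-Weisbach reduces to ΔP = 32μLV/D². Solving for V: V = ΔP·D²/(32μL) = 47.4·(0.00955)²/(32·0.000236·58.2) = 0.009836 m/s.
Check: Re = ρVD/μ = 678·0.009836·0.00955/0.000236 = 269.8 < 2300, so the laminar assumption holds.
Q = V·A = 0.009836·(π/4·0.00955²) = 7.045e-07 m³/s = 0.00254 m³/h.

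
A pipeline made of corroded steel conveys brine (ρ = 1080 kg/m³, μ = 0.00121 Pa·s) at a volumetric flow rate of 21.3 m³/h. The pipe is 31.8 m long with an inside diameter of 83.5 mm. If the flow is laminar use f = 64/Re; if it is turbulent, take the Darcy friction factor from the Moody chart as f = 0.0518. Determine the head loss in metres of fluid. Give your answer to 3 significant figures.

Q = 21.3 m³/h = 21.3/3600 = 0.005917 m³/s.
Cross-sectional area A = πD²/4 = π(0.0835)²/4 = 0.005476 m²; mean velocity V = Q/A = 0.005917/0.005476 = 1.08 m/s.
Reynolds number Re = ρVD/μ = 1080 · 1.08 · 0.0835 / 0.00121 = 8.053e+04.
Re > 4000 → turbulent; use the Moody-chart value f = 0.0518.
Darcy-Weisbach: ΔP = f(L/D)(ρV²/2) = 0.0518·(31.8/0.0835)·(1080·1.08²/2) = 0.0518·380.8·630.4 = 1.244e+04 Pa.
Head loss h_f = ΔP/(ρg) = 1.244e+04/(1080·9.81) = 1.17 m.

h_f ≈ 1.17 m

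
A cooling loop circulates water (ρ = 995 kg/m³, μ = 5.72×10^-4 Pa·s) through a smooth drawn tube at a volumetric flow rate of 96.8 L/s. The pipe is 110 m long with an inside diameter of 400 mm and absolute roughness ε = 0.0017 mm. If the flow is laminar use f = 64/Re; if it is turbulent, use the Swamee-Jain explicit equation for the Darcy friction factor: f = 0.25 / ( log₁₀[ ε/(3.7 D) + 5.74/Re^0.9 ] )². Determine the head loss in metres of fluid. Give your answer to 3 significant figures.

Q = 96.8 L/s = 96.8/1000 = 0.0968 m³/s.
Cross-sectional area A = πD²/4 = π(0.4)²/4 = 0.1257 m²; mean velocity V = Q/A = 0.0968/0.1257 = 0.7703 m/s.
Reynolds number Re = ρVD/μ = 995 · 0.7703 · 0.4 / 0.000572 = 5.36e+05.
Re > 4000 → turbulent. Relative roughness ε/D = 1.7e-06/0.4 = 4.25e-06. Swamee-Jain: f = 0.25/(log₁₀[4.25e-06/3.7 + 5.74/5.36e+05^0.9])² = 0.25/(log₁₀[1.15e-06 + 4.01e-05])² = 0.25/(-4.385)² = 0.013.
Darcy-Weisbach: ΔP = f(L/D)(ρV²/2) = 0.013·(110/0.4)·(995·0.7703²/2) = 0.013·275·295.2 = 1055 Pa.
Head loss h_f = ΔP/(ρg) = 1055/(995·9.81) = 0.108 m.

h_f ≈ 0.108 m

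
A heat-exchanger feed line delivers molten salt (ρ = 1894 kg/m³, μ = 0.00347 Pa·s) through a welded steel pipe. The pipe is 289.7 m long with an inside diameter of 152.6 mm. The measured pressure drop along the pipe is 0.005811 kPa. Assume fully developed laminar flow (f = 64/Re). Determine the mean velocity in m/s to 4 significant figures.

For laminar flow, f = 64/Re with Re = ρVD/μ, so Darcy-Weisbach reduces to ΔP = 32μLV/D². Solving for V: V = ΔP·D²/(32μL) = 5.811·(0.1526)²/(32·0.00347·289.7) = 0.004207 m/s.
Check: Re = ρVD/μ = 1894·0.004207·0.1526/0.00347 = 350.4 < 2300, so the laminar assumption holds.

V ≈ 0.004207 m/s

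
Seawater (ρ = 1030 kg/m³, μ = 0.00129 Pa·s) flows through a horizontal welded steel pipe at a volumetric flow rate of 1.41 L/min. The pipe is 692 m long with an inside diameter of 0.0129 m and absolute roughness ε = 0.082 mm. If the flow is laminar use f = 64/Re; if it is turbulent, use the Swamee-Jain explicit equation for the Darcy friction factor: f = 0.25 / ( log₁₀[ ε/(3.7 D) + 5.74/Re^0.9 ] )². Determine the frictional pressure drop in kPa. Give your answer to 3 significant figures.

ΔP ≈ 30.9 kPa

Q = 1.41 L/min = 1.41/60000 = 2.35e-05 m³/s.
Cross-sectional area A = πD²/4 = π(0.0129)²/4 = 0.0001307 m²; mean velocity V = Q/A = 2.35e-05/0.0001307 = 0.1798 m/s.
Reynolds number Re = ρVD/μ = 1030 · 0.1798 · 0.0129 / 0.00129 = 1852.
Re < 2300 → laminar flow, so f = 64/Re = 64/1852 = 0.03456 (the turbulent correlation is not needed).
Darcy-Weisbach: ΔP = f(L/D)(ρV²/2) = 0.03456·(692/0.0129)·(1030·0.1798²/2) = 0.03456·5.364e+04·16.65 = 3.086e+04 Pa.
ΔP = 3.086e+04 Pa = 30.9 kPa.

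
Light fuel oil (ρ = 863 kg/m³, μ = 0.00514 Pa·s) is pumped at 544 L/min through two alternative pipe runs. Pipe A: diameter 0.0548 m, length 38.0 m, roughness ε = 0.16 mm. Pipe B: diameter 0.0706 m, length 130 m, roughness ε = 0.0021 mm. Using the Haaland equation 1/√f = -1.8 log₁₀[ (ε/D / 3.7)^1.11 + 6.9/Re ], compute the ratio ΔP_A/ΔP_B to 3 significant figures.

ΔP_A/ΔP_B ≈ 1.27

Pipe A: V = Q/A = 0.009067/0.002359 = 3.844 m/s; Re = 3.537e+04; ε/D = 0.00292; Haaland → f = 0.02911; ΔP_A = f(L/D)(ρV²/2) = 1.287e+05 Pa.
Pipe B: V = Q/A = 0.009067/0.003915 = 2.316 m/s; Re = 2.745e+04; ε/D = 2.97e-05; Haaland → f = 0.02387; ΔP_B = f(L/D)(ρV²/2) = 1.017e+05 Pa.
ΔP_A/ΔP_B = 1.287e+05/1.017e+05 = 1.27.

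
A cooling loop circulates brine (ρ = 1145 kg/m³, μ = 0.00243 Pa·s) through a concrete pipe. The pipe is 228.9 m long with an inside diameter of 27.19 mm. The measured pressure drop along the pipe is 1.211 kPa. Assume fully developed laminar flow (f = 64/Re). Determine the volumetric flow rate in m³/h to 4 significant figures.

For laminar flow, f = 64/Re with Re = ρVD/μ, so Darcy-Weisbach reduces to ΔP = 32μLV/D². Solving for V: V = ΔP·D²/(32μL) = 1211·(0.02719)²/(32·0.00243·228.9) = 0.0503 m/s.
Check: Re = ρVD/μ = 1145·0.0503·0.02719/0.00243 = 644.4 < 2300, so the laminar assumption holds.
Q = V·A = 0.0503·(π/4·0.02719²) = 2.921e-05 m³/s = 0.1051 m³/h.

Q ≈ 0.1051 m³/h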